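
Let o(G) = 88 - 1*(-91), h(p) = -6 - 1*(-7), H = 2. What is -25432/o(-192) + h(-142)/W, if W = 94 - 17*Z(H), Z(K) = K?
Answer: -1525741/10740 ≈ -142.06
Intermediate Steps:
h(p) = 1 (h(p) = -6 + 7 = 1)
o(G) = 179 (o(G) = 88 + 91 = 179)
W = 60 (W = 94 - 17*2 = 94 - 34 = 60)
-25432/o(-192) + h(-142)/W = -25432/179 + 1/60 = -1525741/10740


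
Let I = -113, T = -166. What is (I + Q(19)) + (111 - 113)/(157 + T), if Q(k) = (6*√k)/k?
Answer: -1015/9 + 6*√19/19 ≈ -111.40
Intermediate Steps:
Q(k) = 6/√k
(I + Q(19)) + (111 - 113)/(157 + T) = (-113 + 6/√19) + (111 - 113)/(157 - 166) = (-113 + 6*(√19/19)) - 2/(-9) = (-113 + 6*√19/19) - 2*(-⅑) = (-113 + 6*√19/19) + 2/9 = -1015/9 + 6*√19/19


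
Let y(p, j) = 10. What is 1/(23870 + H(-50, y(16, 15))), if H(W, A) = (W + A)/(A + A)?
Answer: 1/23868 ≈ 4.1897e-5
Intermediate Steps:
H(W, A) = (A + W)/(2*A) (H(W, A) = (A + W)/((2*A)) = (A + W)*(1/(2*A)) = (A + W)/(2*A))
1/(23870 + H(-50, y(16, 15))) = 1/(23870 + (½)*(10 - 50)/10) = 1/(23870 + (½)*(⅒)*(-40)) = 1/(23870 - 2) = 1/23868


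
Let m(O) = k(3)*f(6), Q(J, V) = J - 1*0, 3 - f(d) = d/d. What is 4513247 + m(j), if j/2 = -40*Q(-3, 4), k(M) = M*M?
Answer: 4513265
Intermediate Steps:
k(M) = M²
f(d) = 2 (f(d) = 3 - d/d = 3 - 1*1 = 3 - 1 = 2)
Q(J, V) = J (Q(J, V) = J + 0 = J)
j = 240 (j = 2*(-40*(-3)) = 2*120 = 240)
m(O) = 18 (m(O) = 3²*2 = 9*2 = 18)
4513247 + m(j) = 4513247 + 18 = 4513265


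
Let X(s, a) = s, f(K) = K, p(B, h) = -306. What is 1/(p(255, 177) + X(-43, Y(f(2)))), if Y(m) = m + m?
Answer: -1/349 ≈ -0.0028653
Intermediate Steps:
Y(m) = 2*m
1/(p(255, 177) + X(-43, Y(f(2)))) = 1/(-306 - 43) = 1/(-349) = -1/349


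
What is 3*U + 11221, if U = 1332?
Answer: 15217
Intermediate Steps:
3*U + 11221 = 3*1332 + 11221 = 3996 + 11221 = 15217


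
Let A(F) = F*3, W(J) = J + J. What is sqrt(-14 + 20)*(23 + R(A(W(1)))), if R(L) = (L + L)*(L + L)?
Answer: 167*sqrt(6) ≈ 409.06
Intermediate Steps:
W(J) = 2*J
A(F) = 3*F
R(L) = 4*L**2 (R(L) = (2*L)*(2*L) = 4*L**2)
sqrt(-14 + 20)*(23 + R(A(W(1)))) = sqrt(-14 + 20)*(23 + 4*(3*(2*1))**2) = sqrt(6)*(23 + 4*(3*2)**2) = sqrt(6)*(23 + 4*6**2) = sqrt(6)*(23 + 4*36) = sqrt(6)*(23 + 144) = sqrt(6)*167 = 167*sqrt(6)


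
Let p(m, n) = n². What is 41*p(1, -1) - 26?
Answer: 15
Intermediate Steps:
41*p(1, -1) - 26 = 41*(-1)² - 26 = 41*1 - 26 = 41 - 26 = 15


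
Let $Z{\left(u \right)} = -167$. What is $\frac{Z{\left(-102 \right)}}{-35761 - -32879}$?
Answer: $\frac{167}{2882} \approx 0.057946$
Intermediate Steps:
$\frac{Z{\left(-102 \right)}}{-35761 - -32879} = - \frac{167}{-35761 - -32879} = - \frac{167}{-35761 + 32879} = - \frac{167}{-2882} = \left(-167\right) \left(- \frac{1}{2882}\right) = \frac{167}{2882}$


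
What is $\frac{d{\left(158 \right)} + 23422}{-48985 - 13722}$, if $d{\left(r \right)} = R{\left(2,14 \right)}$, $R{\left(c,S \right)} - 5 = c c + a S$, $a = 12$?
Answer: $- \frac{23599}{62707} \approx -0.37634$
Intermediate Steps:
$R{\left(c,S \right)} = 5 + c^{2} + 12 S$ ($R{\left(c,S \right)} = 5 + \left(c c + 12 S\right) = 5 + \left(c^{2} + 12 S\right) = 5 + c^{2} + 12 S$)
$d{\left(r \right)} = 177$ ($d{\left(r \right)} = 5 + 2^{2} + 12 \cdot 14 = 5 + 4 + 168 = 177$)
$\frac{d{\left(158 \right)} + 23422}{-48985 - 13722} = \frac{177 + 23422}{-48985 - 13722} = \frac{23599}{-62707} = 23599 \left(- \frac{1}{62707}\right) = - \frac{23599}{62707}$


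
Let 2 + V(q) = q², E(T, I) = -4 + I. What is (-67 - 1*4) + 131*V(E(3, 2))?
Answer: 191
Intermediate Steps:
V(q) = -2 + q²
(-67 - 1*4) + 131*V(E(3, 2)) = (-67 - 1*4) + 131*(-2 + (-4 + 2)²) = (-67 - 4) + 131*(-2 + (-2)²) = -71 + 131*(-2 + 4) = -71 + 131*2 = -71 + 262 = 191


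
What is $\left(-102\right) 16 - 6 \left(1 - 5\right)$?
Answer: $-1608$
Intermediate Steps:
$\left(-102\right) 16 - 6 \left(1 - 5\right) = -1632 - -24 = -1632 + 24 = -1608$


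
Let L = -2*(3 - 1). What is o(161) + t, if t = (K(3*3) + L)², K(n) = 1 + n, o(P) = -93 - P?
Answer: -218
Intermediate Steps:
L = -4 (L = -2*2 = -4)
t = 36 (t = ((1 + 3*3) - 4)² = ((1 + 9) - 4)² = (10 - 4)² = 6² = 36)
o(161) + t = (-93 - 1*161) + 36 = (-93 - 161) + 36 = -254 + 36 = -218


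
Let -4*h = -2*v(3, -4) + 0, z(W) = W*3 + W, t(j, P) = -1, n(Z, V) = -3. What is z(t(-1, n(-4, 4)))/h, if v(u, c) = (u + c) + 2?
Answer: -8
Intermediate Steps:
v(u, c) = 2 + c + u (v(u, c) = (c + u) + 2 = 2 + c + u)
z(W) = 4*W (z(W) = 3*W + W = 4*W)
h = ½ (h = -(-2*(2 - 4 + 3) + 0)/4 = -(-2*1 + 0)/4 = -(-2 + 0)/4 = -¼*(-2) = ½ ≈ 0.50000)
z(t(-1, n(-4, 4)))/h = (4*(-1))/(½) = 2*(-4) = -8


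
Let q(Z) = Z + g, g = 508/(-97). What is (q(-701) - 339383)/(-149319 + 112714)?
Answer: 32988656/3550685 ≈ 9.2908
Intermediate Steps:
g = -508/97 (g = 508*(-1/97) = -508/97 ≈ -5.2371)
q(Z) = -508/97 + Z (q(Z) = Z - 508/97 = -508/97 + Z)
(q(-701) - 339383)/(-149319 + 112714) = ((-508/97 - 701) - 339383)/(-149319 + 112714) = (-68505/97 - 339383)/(-36605) = -32988656/97*(-1/36605) = 32988656/3550685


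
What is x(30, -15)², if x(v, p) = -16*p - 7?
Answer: 54289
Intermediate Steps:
x(v, p) = -7 - 16*p
x(30, -15)² = (-7 - 16*(-15))² = (-7 + 240)² = 233² = 54289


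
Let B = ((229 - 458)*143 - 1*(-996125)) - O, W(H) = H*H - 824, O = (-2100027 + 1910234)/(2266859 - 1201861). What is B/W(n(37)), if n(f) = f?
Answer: 1025995833037/580423910 ≈ 1767.7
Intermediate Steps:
O = -189793/1064998 ≈ -0.17821
W(H) = -824 + H² (W(H) = H² - 824 = -824 + H²)
B = 1025995833037/1064998 (B = ((229 - 458)*143 - 1*(-996125)) - 1*(-189793/1064998) = (-229*143 + 996125) + 189793/1064998 = (-32747 + 996125) + 189793/1064998 = 963378 + 189793/1064998 = 1025995833037/1064998 ≈ 9.6338e+5)
B/W(n(37)) = 1025995833037/(1064998*(-824 + 37²)) = 1025995833037/(1064998*(-824 + 1369)) = (1025995833037/1064998)/545 = (1025995833037/1064998)*(1/545) = 1025995833037/580423910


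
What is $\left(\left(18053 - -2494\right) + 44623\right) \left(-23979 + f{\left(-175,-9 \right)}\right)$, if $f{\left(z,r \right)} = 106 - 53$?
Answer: $-1559257420$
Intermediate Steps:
$f{\left(z,r \right)} = 53$
$\left(\left(18053 - -2494\right) + 44623\right) \left(-23979 + f{\left(-175,-9 \right)}\right) = \left(\left(18053 - -2494\right) + 44623\right) \left(-23979 + 53\right) = \left(\left(18053 + 2494\right) + 44623\right) \left(-23926\right) = \left(20547 + 44623\right) \left(-23926\right) = 65170 \left(-23926\right) = -1559257420$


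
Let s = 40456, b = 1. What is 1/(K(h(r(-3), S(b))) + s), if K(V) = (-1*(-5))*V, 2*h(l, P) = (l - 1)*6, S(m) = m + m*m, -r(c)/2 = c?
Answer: 1/40531 ≈ 2.4672e-5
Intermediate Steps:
r(c) = -2*c
S(m) = m + m**2
h(l, P) = -3 + 3*l (h(l, P) = ((l - 1)*6)/2 = ((-1 + l)*6)/2 = (-6 + 6*l)/2 = -3 + 3*l)
K(V) = 5*V
1/(K(h(r(-3), S(b))) + s) = 1/(5*(-3 + 3*(-2*(-3))) + 40456) = 1/(5*(-3 + 3*6) + 40456) = 1/(5*(-3 + 18) + 40456) = 1/(5*15 + 40456) = 1/(75 + 40456) = 1/40531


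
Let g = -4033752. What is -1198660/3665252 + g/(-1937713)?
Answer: 3115514630231/1775551612169 ≈ 1.7547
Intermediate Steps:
-1198660/3665252 + g/(-1937713) = -1198660/3665252 - 4033752/(-1937713) = -1198660*1/3665252 - 4033752*(-1/1937713) = -299665/916313 + 4033752/1937713 = 3115514630231/1775551612169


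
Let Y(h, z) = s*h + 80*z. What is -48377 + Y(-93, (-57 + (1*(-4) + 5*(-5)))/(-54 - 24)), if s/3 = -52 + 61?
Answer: -1981192/39 ≈ -50800.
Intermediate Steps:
s = 27 (s = 3*(-52 + 61) = 3*9 = 27)
Y(h, z) = 27*h + 80*z
-48377 + Y(-93, (-57 + (1*(-4) + 5*(-5)))/(-54 - 24)) = -48377 + (27*(-93) + 80*((-57 + (1*(-4) + 5*(-5)))/(-54 - 24))) = -48377 + (-2511 + 80*((-57 + (-4 - 25))/(-78))) = -48377 + (-2511 + 80*((-57 - 29)*(-1/78))) = -48377 + (-2511 + 80*(-86*(-1/78))) = -48377 + (-2511 + 80*(43/39)) = -48377 + (-2511 + 3440/39) = -48377 - 94489/39 = -1981192/39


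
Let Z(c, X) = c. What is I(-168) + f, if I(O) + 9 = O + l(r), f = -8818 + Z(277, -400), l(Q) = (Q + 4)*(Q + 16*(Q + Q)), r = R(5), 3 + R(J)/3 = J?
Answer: -6738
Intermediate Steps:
R(J) = -9 + 3*J
r = 6 (r = -9 + 3*5 = -9 + 15 = 6)
l(Q) = 33*Q*(4 + Q) (l(Q) = (4 + Q)*(Q + 16*(2*Q)) = (4 + Q)*(Q + 32*Q) = (4 + Q)*(33*Q) = 33*Q*(4 + Q))
f = -8541 (f = -8818 + 277 = -8541)
I(O) = 1971 + O (I(O) = -9 + (O + 33*6*(4 + 6)) = -9 + (O + 33*6*10) = -9 + (O + 1980) = -9 + (1980 + O) = 1971 + O)
I(-168) + f = (1971 - 168) - 8541 = 1803 - 8541 = -6738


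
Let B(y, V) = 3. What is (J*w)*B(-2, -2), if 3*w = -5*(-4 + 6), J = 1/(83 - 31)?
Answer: -5/26 ≈ -0.19231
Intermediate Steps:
J = 1/52 ≈ 0.019231
w = -10/3 (w = (-5*(-4 + 6))/3 = (-5*2)/3 = (⅓)*(-10) = -10/3 ≈ -3.3333)
(J*w)*B(-2, -2) = ((1/52)*(-10/3))*3 = -5/78*3 = -5/26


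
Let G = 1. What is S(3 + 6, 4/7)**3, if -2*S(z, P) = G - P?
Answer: -27/2744 ≈ -0.0098397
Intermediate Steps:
S(z, P) = -1/2 + P/2 (S(z, P) = -(1 - P)/2 = -1/2 + P/2)
S(3 + 6, 4/7)**3 = (-1/2 + (4/7)/2)**3 = (-1/2 + (4*(1/7))/2)**3 = (-1/2 + (1/2)*(4/7))**3 = (-1/2 + 2/7)**3 = (-3/14)**3 = -27/2744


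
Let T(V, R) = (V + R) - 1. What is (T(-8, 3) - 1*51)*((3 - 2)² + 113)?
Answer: -6498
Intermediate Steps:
T(V, R) = -1 + R + V (T(V, R) = (R + V) - 1 = -1 + R + V)
(T(-8, 3) - 1*51)*((3 - 2)² + 113) = ((-1 + 3 - 8) - 1*51)*((3 - 2)² + 113) = (-6 - 51)*(1² + 113) = -57*(1 + 113) = -57*114 = -6498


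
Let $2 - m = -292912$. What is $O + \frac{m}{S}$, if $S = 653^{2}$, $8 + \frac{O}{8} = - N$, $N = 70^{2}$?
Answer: $- \frac{16742230062}{426409} \approx -39263.0$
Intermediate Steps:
$N = 4900$
$O = -39264$ ($O = -64 + 8 \left(\left(-1\right) 4900\right) = -64 + 8 \left(-4900\right) = -64 - 39200 = -39264$)
$S = 426409$
$m = 292914$ ($m = 2 - -292912 = 2 + 292912 = 292914$)
$O + \frac{m}{S} = -39264 + \frac{292914}{426409} = - \frac{16742230062}{426409}$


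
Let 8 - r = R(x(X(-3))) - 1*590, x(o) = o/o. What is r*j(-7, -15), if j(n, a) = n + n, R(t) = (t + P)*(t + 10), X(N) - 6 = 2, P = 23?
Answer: -4676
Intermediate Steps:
X(N) = 8 (X(N) = 6 + 2 = 8)
x(o) = 1
R(t) = (10 + t)*(23 + t) (R(t) = (t + 23)*(t + 10) = (23 + t)*(10 + t) = (10 + t)*(23 + t))
r = 334 (r = 8 - ((230 + 1² + 33*1) - 1*590) = 8 - ((230 + 1 + 33) - 590) = 8 - (264 - 590) = 8 - 1*(-326) = 8 + 326 = 334)
j(n, a) = 2*n
r*j(-7, -15) = 334*(2*(-7)) = 334*(-14) = -4676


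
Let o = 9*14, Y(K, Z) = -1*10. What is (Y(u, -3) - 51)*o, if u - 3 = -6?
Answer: -7686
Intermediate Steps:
u = -3 (u = 3 - 6 = -3)
Y(K, Z) = -10
o = 126
(Y(u, -3) - 51)*o = (-10 - 51)*126 = -61*126 = -7686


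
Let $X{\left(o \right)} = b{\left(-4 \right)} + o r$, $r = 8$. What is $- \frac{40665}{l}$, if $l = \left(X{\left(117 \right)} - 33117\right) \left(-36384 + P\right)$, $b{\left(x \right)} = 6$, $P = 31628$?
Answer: $- \frac{2711}{10201620} \approx -0.00026574$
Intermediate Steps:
$X{\left(o \right)} = 6 + 8 o$ ($X{\left(o \right)} = 6 + o 8 = 6 + 8 o$)
$l = 153024300$ ($l = \left(\left(6 + 8 \cdot 117\right) - 33117\right) \left(-36384 + 31628\right) = \left(\left(6 + 936\right) - 33117\right) \left(-4756\right) = \left(942 - 33117\right) \left(-4756\right) = \left(-32175\right) \left(-4756\right) = 153024300$)
$- \frac{40665}{l} = - \frac{40665}{153024300} = \left(-40665\right) \frac{1}{153024300} = - \frac{2711}{10201620}$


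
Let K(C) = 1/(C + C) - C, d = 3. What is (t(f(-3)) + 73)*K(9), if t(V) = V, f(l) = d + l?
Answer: -11753/18 ≈ -652.94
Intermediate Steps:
f(l) = 3 + l
K(C) = 1/(2*C) - C
(t(f(-3)) + 73)*K(9) = ((3 - 3) + 73)*((½)/9 - 1*9) = (0 + 73)*((½)*(⅑) - 9) = 73*(1/18 - 9) = 73*(-161/18) = -11753/18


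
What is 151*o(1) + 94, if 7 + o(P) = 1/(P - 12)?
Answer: -10744/11 ≈ -976.73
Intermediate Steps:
o(P) = -7 + 1/(-12 + P) (o(P) = -7 + 1/(P - 12) = -7 + 1/(-12 + P))
151*o(1) + 94 = 151*((85 - 7*1)/(-12 + 1)) + 94 = 151*((85 - 7)/(-11)) + 94 = 151*(-1/11*78) + 94 = 151*(-78/11) + 94 = -11778/11 + 94 = -10744/11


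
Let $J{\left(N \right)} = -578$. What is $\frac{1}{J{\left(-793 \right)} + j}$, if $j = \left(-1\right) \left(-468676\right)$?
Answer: $\frac{1}{468098} \approx 2.1363 \cdot 10^{-6}$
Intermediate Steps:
$j = 468676$
$\frac{1}{J{\left(-793 \right)} + j} = \frac{1}{-578 + 468676} = \frac{1}{468098}$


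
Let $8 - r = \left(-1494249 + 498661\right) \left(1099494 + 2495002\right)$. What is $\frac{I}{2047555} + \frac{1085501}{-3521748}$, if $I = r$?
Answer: $\frac{12603055769468350633}{7210972726140} \approx 1.7478 \cdot 10^{6}$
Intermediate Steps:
$r = 3578637083656$ ($r = 8 - \left(-1494249 + 498661\right) \left(1099494 + 2495002\right) = 8 - \left(-995588\right) 3594496 = 8 - -3578637083648 = 8 + 3578637083648 = 3578637083656$)
$I = 3578637083656$
$\frac{I}{2047555} + \frac{1085501}{-3521748} = \frac{3578637083656}{2047555} + \frac{1085501}{-3521748} = 3578637083656 \cdot \frac{1}{2047555} + 1085501 \left(- \frac{1}{3521748}\right) = \frac{3578637083656}{2047555} - \frac{1085501}{3521748} = \frac{12603055769468350633}{7210972726140}$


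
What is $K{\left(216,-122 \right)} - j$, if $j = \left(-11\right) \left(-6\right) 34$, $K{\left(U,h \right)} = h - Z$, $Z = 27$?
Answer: $-2393$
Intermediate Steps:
$K{\left(U,h \right)} = -27 + h$ ($K{\left(U,h \right)} = h - 27 = -27 + h$)
$j = 2244$ ($j = 66 \cdot 34 = 2244$)
$K{\left(216,-122 \right)} - j = \left(-27 - 122\right) - 2244 = -149 - 2244 = -2393$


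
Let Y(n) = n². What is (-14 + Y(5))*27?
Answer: 297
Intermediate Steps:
(-14 + Y(5))*27 = (-14 + 5²)*27 = (-14 + 25)*27 = 11*27 = 297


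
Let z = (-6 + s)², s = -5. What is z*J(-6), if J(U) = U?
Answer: -726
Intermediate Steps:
z = 121 (z = (-6 - 5)² = (-11)² = 121)
z*J(-6) = 121*(-6) = -726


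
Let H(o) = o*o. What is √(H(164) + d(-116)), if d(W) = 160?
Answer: 4*√1691 ≈ 164.49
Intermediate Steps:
H(o) = o²
√(H(164) + d(-116)) = √(164² + 160) = √(26896 + 160) = √27056 = 4*√1691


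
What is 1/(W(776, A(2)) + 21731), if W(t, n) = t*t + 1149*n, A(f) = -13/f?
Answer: 2/1232877 ≈ 1.6222e-6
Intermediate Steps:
W(t, n) = t² + 1149*n
1/(W(776, A(2)) + 21731) = 1/((776² + 1149*(-13/2)) + 21731) = 1/((602176 + 1149*(-13*½)) + 21731) = 1/((602176 + 1149*(-13/2)) + 21731) = 1/((602176 - 14937/2) + 21731) = 1/(1189415/2 + 21731) = 1/(1232877/2) = 2/1232877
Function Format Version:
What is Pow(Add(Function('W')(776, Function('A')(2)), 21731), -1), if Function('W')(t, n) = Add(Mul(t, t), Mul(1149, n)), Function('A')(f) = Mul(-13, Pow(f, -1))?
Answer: Rational(2, 1232877) ≈ 1.6222e-6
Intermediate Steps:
Function('W')(t, n) = Add(Pow(t, 2), Mul(1149, n))
Pow(Add(Function('W')(776, Function('A')(2)), 21731), -1) = Pow(Add(Add(Pow(776, 2), Mul(1149, Mul(-13, Pow(2, -1)))), 21731), -1) = Pow(Add(Add(602176, Mul(1149, Mul(-13, Rational(1, 2)))), 21731), -1) = Pow(Add(Add(602176, Mul(1149, Rational(-13, 2))), 21731), -1) = Pow(Add(Add(602176, Rational(-14937, 2)), 21731), -1) = Pow(Add(Rational(1189415, 2), 21731), -1) = Pow(Rational(1232877, 2), -1) = Rational(2, 1232877)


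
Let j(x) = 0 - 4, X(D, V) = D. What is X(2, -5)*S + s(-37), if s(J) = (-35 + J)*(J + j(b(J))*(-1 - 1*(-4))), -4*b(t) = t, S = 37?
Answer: 3602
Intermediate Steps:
b(t) = -t/4
j(x) = -4
s(J) = (-35 + J)*(-12 + J) (s(J) = (-35 + J)*(J - 4*(-1 - 1*(-4))) = (-35 + J)*(J - 4*(-1 + 4)) = (-35 + J)*(J - 4*3) = (-35 + J)*(J - 12) = (-35 + J)*(-12 + J))
X(2, -5)*S + s(-37) = 2*37 + (420 + (-37)² - 47*(-37)) = 74 + (420 + 1369 + 1739) = 74 + 3528 = 3602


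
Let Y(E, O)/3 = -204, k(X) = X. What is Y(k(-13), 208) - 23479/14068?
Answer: -8633095/14068 ≈ -613.67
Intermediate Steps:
Y(E, O) = -612 (Y(E, O) = 3*(-204) = -612)
Y(k(-13), 208) - 23479/14068 = -612 - 23479/14068 = -8633095/14068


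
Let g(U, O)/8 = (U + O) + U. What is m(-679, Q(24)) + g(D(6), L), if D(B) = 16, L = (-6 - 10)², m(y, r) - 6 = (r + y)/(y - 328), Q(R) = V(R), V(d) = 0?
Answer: 2326849/1007 ≈ 2310.7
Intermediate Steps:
Q(R) = 0
m(y, r) = 6 + (r + y)/(-328 + y) (m(y, r) = 6 + (r + y)/(y - 328) = 6 + (r + y)/(-328 + y))
L = 256 (L = (-16)² = 256)
g(U, O) = 8*O + 16*U (g(U, O) = 8*((U + O) + U) = 8*((O + U) + U) = 8*(O + 2*U) = 8*O + 16*U)
m(-679, Q(24)) + g(D(6), L) = (-1968 + 0 + 7*(-679))/(-328 - 679) + (8*256 + 16*16) = (-1968 + 0 - 4753)/(-1007) + (2048 + 256) = -1/1007*(-6721) + 2304 = 6721/1007 + 2304 = 2326849/1007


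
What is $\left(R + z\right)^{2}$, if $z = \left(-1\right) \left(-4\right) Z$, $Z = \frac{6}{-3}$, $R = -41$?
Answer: $2401$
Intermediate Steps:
$Z = -2$ ($Z = 6 \left(- \frac{1}{3}\right) = -2$)
$z = -8$ ($z = \left(-1\right) \left(-4\right) \left(-2\right) = 4 \left(-2\right) = -8$)
$\left(R + z\right)^{2} = \left(-41 - 8\right)^{2} = \left(-49\right)^{2} = 2401$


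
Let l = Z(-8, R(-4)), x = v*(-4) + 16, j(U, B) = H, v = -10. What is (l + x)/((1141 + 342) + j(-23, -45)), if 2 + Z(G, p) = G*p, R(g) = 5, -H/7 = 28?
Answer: 14/1287 ≈ 0.010878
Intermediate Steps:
H = -196 (H = -7*28 = -196)
j(U, B) = -196
Z(G, p) = -2 + G*p
x = 56 (x = -10*(-4) + 16 = 40 + 16 = 56)
l = -42 (l = -2 - 8*5 = -2 - 40 = -42)
(l + x)/((1141 + 342) + j(-23, -45)) = (-42 + 56)/((1141 + 342) - 196) = 14/(1483 - 196) = 14/1287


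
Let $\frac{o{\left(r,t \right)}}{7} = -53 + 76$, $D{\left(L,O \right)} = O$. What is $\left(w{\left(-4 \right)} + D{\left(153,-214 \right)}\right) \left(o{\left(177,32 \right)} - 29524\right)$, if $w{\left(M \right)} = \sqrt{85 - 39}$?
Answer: $6283682 - 29363 \sqrt{46} \approx 6.0845 \cdot 10^{6}$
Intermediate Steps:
$o{\left(r,t \right)} = 161$ ($o{\left(r,t \right)} = 7 \left(-53 + 76\right) = 7 \cdot 23 = 161$)
$w{\left(M \right)} = \sqrt{46}$
$\left(w{\left(-4 \right)} + D{\left(153,-214 \right)}\right) \left(o{\left(177,32 \right)} - 29524\right) = \left(\sqrt{46} - 214\right) \left(161 - 29524\right) = \left(-214 + \sqrt{46}\right) \left(-29363\right) = 6283682 - 29363 \sqrt{46}$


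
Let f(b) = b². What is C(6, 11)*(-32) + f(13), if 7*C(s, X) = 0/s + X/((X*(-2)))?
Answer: 1199/7 ≈ 171.29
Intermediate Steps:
C(s, X) = -1/14 (C(s, X) = (0/s + X/((X*(-2))))/7 = (0 + X/((-2*X)))/7 = (0 + X*(-1/(2*X)))/7 = (0 - ½)/7 = (⅐)*(-½) = -1/14)
C(6, 11)*(-32) + f(13) = -1/14*(-32) + 13² = 16/7 + 169 = 1199/7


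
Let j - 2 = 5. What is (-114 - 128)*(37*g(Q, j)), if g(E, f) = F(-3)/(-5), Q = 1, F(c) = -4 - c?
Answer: -8954/5 ≈ -1790.8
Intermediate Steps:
j = 7 (j = 2 + 5 = 7)
g(E, f) = ⅕ (g(E, f) = (-4 - 1*(-3))/(-5) = (-4 + 3)*(-⅕) = -1*(-⅕) = ⅕)
(-114 - 128)*(37*g(Q, j)) = (-114 - 128)*(37*(⅕)) = -242*37/5 = -8954/5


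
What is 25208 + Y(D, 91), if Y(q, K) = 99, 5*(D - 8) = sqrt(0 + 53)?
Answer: 25307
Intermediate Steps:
D = 8 + sqrt(53)/5 (D = 8 + sqrt(0 + 53)/5 = 8 + sqrt(53)/5 ≈ 9.4560)
25208 + Y(D, 91) = 25208 + 99 = 25307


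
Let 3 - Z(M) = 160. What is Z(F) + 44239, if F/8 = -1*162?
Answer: 44082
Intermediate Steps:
F = -1296 (F = 8*(-1*162) = 8*(-162) = -1296)
Z(M) = -157 (Z(M) = 3 - 1*160 = 3 - 160 = -157)
Z(F) + 44239 = -157 + 44239 = 44082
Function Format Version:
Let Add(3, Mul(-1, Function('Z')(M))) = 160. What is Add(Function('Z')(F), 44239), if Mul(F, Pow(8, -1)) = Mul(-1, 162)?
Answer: 44082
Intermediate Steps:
F = -1296 (F = Mul(8, Mul(-1, 162)) = Mul(8, -162) = -1296)
Function('Z')(M) = -157 (Function('Z')(M) = Add(3, Mul(-1, 160)) = Add(3, -160) = -157)
Add(Function('Z')(F), 44239) = Add(-157, 44239) = 44082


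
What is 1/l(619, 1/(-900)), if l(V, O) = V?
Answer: 1/619 ≈ 0.0016155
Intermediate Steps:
1/l(619, 1/(-900)) = 1/619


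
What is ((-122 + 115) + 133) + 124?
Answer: 250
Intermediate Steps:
((-122 + 115) + 133) + 124 = (-7 + 133) + 124 = 126 + 124 = 250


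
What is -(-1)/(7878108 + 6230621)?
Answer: 1/14108729 ≈ 7.0878e-8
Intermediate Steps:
-(-1)/(7878108 + 6230621) = -(-1)/14108729 = -1*(-1/14108729) = 1/14108729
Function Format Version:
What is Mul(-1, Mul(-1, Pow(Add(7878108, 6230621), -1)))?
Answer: Rational(1, 14108729) ≈ 7.0878e-8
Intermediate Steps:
Mul(-1, Mul(-1, Pow(Add(7878108, 6230621), -1))) = Mul(-1, Mul(-1, Pow(14108729, -1))) = Mul(-1, Mul(-1, Rational(1, 14108729))) = Mul(-1, Rational(-1, 14108729)) = Rational(1, 14108729)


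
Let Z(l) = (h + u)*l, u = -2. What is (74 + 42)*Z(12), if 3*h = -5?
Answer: -5104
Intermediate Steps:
h = -5/3 (h = (⅓)*(-5) = -5/3 ≈ -1.6667)
Z(l) = -11*l/3 (Z(l) = (-5/3 - 2)*l = -11*l/3)
(74 + 42)*Z(12) = (74 + 42)*(-11/3*12) = 116*(-44) = -5104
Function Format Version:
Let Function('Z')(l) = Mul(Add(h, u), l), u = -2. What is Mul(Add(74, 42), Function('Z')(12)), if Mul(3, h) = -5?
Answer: -5104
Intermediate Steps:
h = Rational(-5, 3) (h = Mul(Rational(1, 3), -5) = Rational(-5, 3) ≈ -1.6667)
Function('Z')(l) = Mul(Rational(-11, 3), l) (Function('Z')(l) = Mul(Add(Rational(-5, 3), -2), l) = Mul(Rational(-11, 3), l))
Mul(Add(74, 42), Function('Z')(12)) = Mul(Add(74, 42), Mul(Rational(-11, 3), 12)) = Mul(116, -44) = -5104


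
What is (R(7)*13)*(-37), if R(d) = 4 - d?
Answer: 1443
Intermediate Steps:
(R(7)*13)*(-37) = ((4 - 1*7)*13)*(-37) = ((4 - 7)*13)*(-37) = -3*13*(-37) = -39*(-37) = 1443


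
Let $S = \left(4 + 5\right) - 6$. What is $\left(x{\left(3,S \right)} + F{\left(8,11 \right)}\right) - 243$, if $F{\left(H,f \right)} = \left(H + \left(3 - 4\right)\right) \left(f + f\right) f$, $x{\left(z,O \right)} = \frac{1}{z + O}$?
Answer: $\frac{8707}{6} \approx 1451.2$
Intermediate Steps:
$S = 3$ ($S = 9 - 6 = 3$)
$x{\left(z,O \right)} = \frac{1}{O + z}$
$F{\left(H,f \right)} = 2 f^{2} \left(-1 + H\right)$ ($F{\left(H,f \right)} = \left(H + \left(3 - 4\right)\right) 2 f f = \left(H - 1\right) 2 f f = \left(-1 + H\right) 2 f f = 2 f \left(-1 + H\right) f = 2 f^{2} \left(-1 + H\right)$)
$\left(x{\left(3,S \right)} + F{\left(8,11 \right)}\right) - 243 = \left(\frac{1}{3 + 3} + 2 \cdot 11^{2} \left(-1 + 8\right)\right) - 243 = \left(\frac{1}{6} + 2 \cdot 121 \cdot 7\right) - 243 = \left(\frac{1}{6} + 1694\right) - 243 = \frac{10165}{6} - 243 = \frac{8707}{6}$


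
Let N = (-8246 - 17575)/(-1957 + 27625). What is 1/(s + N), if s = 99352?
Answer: 2852/283349035 ≈ 1.0065e-5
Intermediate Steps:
N = -2869/2852 (N = -25821/25668 = -25821*1/25668 = -2869/2852 ≈ -1.0060)
1/(s + N) = 1/(99352 - 2869/2852) = 1/(283349035/2852) = 2852/283349035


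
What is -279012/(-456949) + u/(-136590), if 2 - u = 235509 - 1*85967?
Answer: 10644240254/6241466391 ≈ 1.7054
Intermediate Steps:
u = -149540 (u = 2 - (235509 - 1*85967) = 2 - (235509 - 85967) = 2 - 1*149542 = 2 - 149542 = -149540)
-279012/(-456949) + u/(-136590) = -279012/(-456949) - 149540/(-136590) = -279012*(-1/456949) - 149540*(-1/136590) = 279012/456949 + 14954/13659 = 10644240254/6241466391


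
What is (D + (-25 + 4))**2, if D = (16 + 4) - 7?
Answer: 64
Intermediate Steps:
D = 13 (D = 20 - 7 = 13)
(D + (-25 + 4))**2 = (13 + (-25 + 4))**2 = (13 - 21)**2 = (-8)**2 = 64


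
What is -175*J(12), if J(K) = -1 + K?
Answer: -1925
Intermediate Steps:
-175*J(12) = -175*(-1 + 12) = -175*11 = -1925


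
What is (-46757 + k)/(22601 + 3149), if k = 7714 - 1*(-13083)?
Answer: -2596/2575 ≈ -1.0082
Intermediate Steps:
k = 20797 (k = 7714 + 13083 = 20797)
(-46757 + k)/(22601 + 3149) = (-46757 + 20797)/(22601 + 3149) = -25960/25750 = -25960*1/25750 = -2596/2575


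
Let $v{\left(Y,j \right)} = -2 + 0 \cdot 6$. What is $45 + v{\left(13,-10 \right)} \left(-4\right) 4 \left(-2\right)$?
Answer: $-19$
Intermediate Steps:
$v{\left(Y,j \right)} = -2$ ($v{\left(Y,j \right)} = -2 + 0 = -2$)
$45 + v{\left(13,-10 \right)} \left(-4\right) 4 \left(-2\right) = 45 - 2 \left(-4\right) 4 \left(-2\right) = 45 - 2 \left(\left(-16\right) \left(-2\right)\right) = 45 - 64 = -19$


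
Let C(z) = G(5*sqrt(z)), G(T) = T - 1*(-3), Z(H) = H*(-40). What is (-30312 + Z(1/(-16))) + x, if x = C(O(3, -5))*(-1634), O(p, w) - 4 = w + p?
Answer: -70423/2 - 8170*sqrt(2) ≈ -46766.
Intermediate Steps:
Z(H) = -40*H
G(T) = 3 + T (G(T) = T + 3 = 3 + T)
O(p, w) = 4 + p + w (O(p, w) = 4 + (w + p) = 4 + (p + w) = 4 + p + w)
C(z) = 3 + 5*sqrt(z)
x = -4902 - 8170*sqrt(2) (x = (3 + 5*sqrt(4 + 3 - 5))*(-1634) = (3 + 5*sqrt(2))*(-1634) = -4902 - 8170*sqrt(2) ≈ -16456.)
(-30312 + Z(1/(-16))) + x = (-30312 - 40/(-16)) + (-4902 - 8170*sqrt(2)) = (-30312 - 40*(-1/16)) + (-4902 - 8170*sqrt(2)) = (-30312 + 5/2) + (-4902 - 8170*sqrt(2)) = -60619/2 + (-4902 - 8170*sqrt(2)) = -70423/2 - 8170*sqrt(2)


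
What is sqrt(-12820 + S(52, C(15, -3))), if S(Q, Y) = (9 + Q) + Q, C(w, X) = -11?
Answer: I*sqrt(12707) ≈ 112.73*I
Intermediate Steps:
S(Q, Y) = 9 + 2*Q
sqrt(-12820 + S(52, C(15, -3))) = sqrt(-12820 + (9 + 2*52)) = sqrt(-12820 + (9 + 104)) = sqrt(-12820 + 113) = sqrt(-12707) = I*sqrt(12707)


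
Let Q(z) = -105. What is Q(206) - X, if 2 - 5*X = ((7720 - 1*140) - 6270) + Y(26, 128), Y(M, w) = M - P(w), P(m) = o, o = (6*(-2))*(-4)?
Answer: 761/5 ≈ 152.20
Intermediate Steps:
o = 48 (o = -12*(-4) = 48)
P(m) = 48
Y(M, w) = -48 + M (Y(M, w) = M - 1*48 = M - 48 = -48 + M)
X = -1286/5 (X = ⅖ - (((7720 - 1*140) - 6270) + (-48 + 26))/5 = ⅖ - (((7720 - 140) - 6270) - 22)/5 = ⅖ - ((7580 - 6270) - 22)/5 = ⅖ - (1310 - 22)/5 = ⅖ - ⅕*1288 = ⅖ - 1288/5 = -1286/5 ≈ -257.20)
Q(206) - X = -105 - 1*(-1286/5) = -105 + 1286/5 = 761/5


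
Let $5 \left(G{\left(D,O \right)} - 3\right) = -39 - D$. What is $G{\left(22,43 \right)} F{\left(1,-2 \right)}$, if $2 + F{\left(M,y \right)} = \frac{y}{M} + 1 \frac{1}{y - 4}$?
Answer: $\frac{115}{3} \approx 38.333$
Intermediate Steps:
$G{\left(D,O \right)} = - \frac{24}{5} - \frac{D}{5}$ ($G{\left(D,O \right)} = 3 + \frac{-39 - D}{5} = 3 - \left(\frac{39}{5} + \frac{D}{5}\right) = - \frac{24}{5} - \frac{D}{5}$)
$F{\left(M,y \right)} = -2 + \frac{1}{-4 + y} + \frac{y}{M}$ ($F{\left(M,y \right)} = -2 + \left(\frac{y}{M} + 1 \frac{1}{y - 4}\right) = -2 + \left(\frac{y}{M} + 1 \frac{1}{-4 + y}\right) = -2 + \left(\frac{y}{M} + \frac{1}{-4 + y}\right) = -2 + \left(\frac{1}{-4 + y} + \frac{y}{M}\right) = -2 + \frac{1}{-4 + y} + \frac{y}{M}$)
$G{\left(22,43 \right)} F{\left(1,-2 \right)} = \left(- \frac{24}{5} - \frac{22}{5}\right) \frac{\left(-2\right)^{2} - -8 + 9 \cdot 1 - 2 \left(-2\right)}{1 \left(-4 - 2\right)} = \left(- \frac{24}{5} - \frac{22}{5}\right) 1 \frac{1}{-6} \left(4 + 8 + 9 + 4\right) = - \frac{46 \cdot 1 \left(- \frac{1}{6}\right) 25}{5} = \left(- \frac{46}{5}\right) \left(- \frac{25}{6}\right) = \frac{115}{3}$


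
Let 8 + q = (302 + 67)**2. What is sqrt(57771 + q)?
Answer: 2*sqrt(48481) ≈ 440.37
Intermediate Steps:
q = 136153 (q = -8 + (302 + 67)**2 = -8 + 369**2 = -8 + 136161 = 136153)
sqrt(57771 + q) = sqrt(57771 + 136153) = sqrt(193924) = 2*sqrt(48481)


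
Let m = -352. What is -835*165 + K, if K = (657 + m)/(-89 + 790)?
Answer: -96579970/701 ≈ -1.3777e+5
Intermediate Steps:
K = 305/701 (K = (657 - 352)/(-89 + 790) = 305/701 ≈ 0.43509)
-835*165 + K = -835*165 + 305/701 = -137775 + 305/701 = -96579970/701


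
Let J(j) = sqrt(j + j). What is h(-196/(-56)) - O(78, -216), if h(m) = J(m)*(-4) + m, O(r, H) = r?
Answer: -149/2 - 4*sqrt(7) ≈ -85.083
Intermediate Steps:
J(j) = sqrt(2)*sqrt(j) (J(j) = sqrt(2*j) = sqrt(2)*sqrt(j))
h(m) = m - 4*sqrt(2)*sqrt(m) (h(m) = (sqrt(2)*sqrt(m))*(-4) + m = -4*sqrt(2)*sqrt(m) + m = m - 4*sqrt(2)*sqrt(m))
h(-196/(-56)) - O(78, -216) = (-196/(-56) - 4*sqrt(2)*sqrt(-196/(-56))) - 1*78 = (-196*(-1/56) - 4*sqrt(2)*sqrt(-196*(-1/56))) - 78 = (7/2 - 4*sqrt(2)*sqrt(7/2)) - 78 = (7/2 - 4*sqrt(2)*sqrt(14)/2) - 78 = (7/2 - 4*sqrt(7)) - 78 = -149/2 - 4*sqrt(7)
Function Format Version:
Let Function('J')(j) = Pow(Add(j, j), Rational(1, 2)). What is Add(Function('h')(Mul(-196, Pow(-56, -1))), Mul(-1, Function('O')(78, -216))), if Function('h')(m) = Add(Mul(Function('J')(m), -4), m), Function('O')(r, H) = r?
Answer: Add(Rational(-149, 2), Mul(-4, Pow(7, Rational(1, 2)))) ≈ -85.083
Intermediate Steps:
Function('J')(j) = Mul(Pow(2, Rational(1, 2)), Pow(j, Rational(1, 2))) (Function('J')(j) = Pow(Mul(2, j), Rational(1, 2)) = Mul(Pow(2, Rational(1, 2)), Pow(j, Rational(1, 2))))
Function('h')(m) = Add(m, Mul(-4, Pow(2, Rational(1, 2)), Pow(m, Rational(1, 2)))) (Function('h')(m) = Add(Mul(Mul(Pow(2, Rational(1, 2)), Pow(m, Rational(1, 2))), -4), m) = Add(Mul(-4, Pow(2, Rational(1, 2)), Pow(m, Rational(1, 2))), m) = Add(m, Mul(-4, Pow(2, Rational(1, 2)), Pow(m, Rational(1, 2)))))
Add(Function('h')(Mul(-196, Pow(-56, -1))), Mul(-1, Function('O')(78, -216))) = Add(Add(Mul(-196, Pow(-56, -1)), Mul(-4, Pow(2, Rational(1, 2)), Pow(Mul(-196, Pow(-56, -1)), Rational(1, 2)))), Mul(-1, 78)) = Add(Add(Mul(-196, Rational(-1, 56)), Mul(-4, Pow(2, Rational(1, 2)), Pow(Mul(-196, Rational(-1, 56)), Rational(1, 2)))), -78) = Add(Add(Rational(7, 2), Mul(-4, Pow(2, Rational(1, 2)), Pow(Rational(7, 2), Rational(1, 2)))), -78) = Add(Add(Rational(7, 2), Mul(-4, Pow(2, Rational(1, 2)), Mul(Rational(1, 2), Pow(14, Rational(1, 2))))), -78) = Add(Add(Rational(7, 2), Mul(-4, Pow(7, Rational(1, 2)))), -78) = Add(Rational(-149, 2), Mul(-4, Pow(7, Rational(1, 2))))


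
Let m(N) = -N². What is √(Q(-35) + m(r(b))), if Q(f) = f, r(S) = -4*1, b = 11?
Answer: I*√51 ≈ 7.1414*I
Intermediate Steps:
r(S) = -4
√(Q(-35) + m(r(b))) = √(-35 - 1*(-4)²) = √(-35 - 1*16) = √(-35 - 16) = √(-51) = I*√51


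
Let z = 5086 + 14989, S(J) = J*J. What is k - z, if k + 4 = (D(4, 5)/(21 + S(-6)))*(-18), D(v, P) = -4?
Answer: -381477/19 ≈ -20078.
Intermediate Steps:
S(J) = J²
k = -52/19 (k = -4 - 4/(21 + (-6)²)*(-18) = -4 - 4/(21 + 36)*(-18) = -4 - 4/57*(-18) = -4 + 24/19 = -52/19 ≈ -2.7368)
z = 20075
k - z = -52/19 - 1*20075 = -52/19 - 20075 = -381477/19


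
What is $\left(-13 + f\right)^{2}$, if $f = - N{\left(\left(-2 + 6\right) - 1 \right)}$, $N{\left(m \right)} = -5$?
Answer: $64$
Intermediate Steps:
$f = 5$ ($f = \left(-1\right) \left(-5\right) = 5$)
$\left(-13 + f\right)^{2} = \left(-13 + 5\right)^{2} = \left(-8\right)^{2} = 64$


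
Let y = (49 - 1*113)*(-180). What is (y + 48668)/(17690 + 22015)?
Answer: 60188/39705 ≈ 1.5159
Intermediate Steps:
y = 11520 (y = (49 - 113)*(-180) = -64*(-180) = 11520)
(y + 48668)/(17690 + 22015) = (11520 + 48668)/(17690 + 22015) = 60188/39705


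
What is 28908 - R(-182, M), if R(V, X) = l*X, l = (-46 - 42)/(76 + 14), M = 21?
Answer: 433928/15 ≈ 28929.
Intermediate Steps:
l = -44/45 (l = -88/90 = -88*1/90 = -44/45 ≈ -0.97778)
R(V, X) = -44*X/45
28908 - R(-182, M) = 28908 - (-44)*21/45 = 28908 - 1*(-308/15) = 28908 + 308/15 = 433928/15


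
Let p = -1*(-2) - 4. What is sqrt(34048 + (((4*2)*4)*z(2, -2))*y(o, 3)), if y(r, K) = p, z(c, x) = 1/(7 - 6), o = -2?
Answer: 24*sqrt(59) ≈ 184.35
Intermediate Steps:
p = -2 (p = 2 - 4 = -2)
z(c, x) = 1 (z(c, x) = 1/1 = 1)
y(r, K) = -2
sqrt(34048 + (((4*2)*4)*z(2, -2))*y(o, 3)) = sqrt(34048 + (((4*2)*4)*1)*(-2)) = sqrt(34048 + ((8*4)*1)*(-2)) = sqrt(34048 + (32*1)*(-2)) = sqrt(34048 + 32*(-2)) = sqrt(34048 - 64) = sqrt(33984) = 24*sqrt(59)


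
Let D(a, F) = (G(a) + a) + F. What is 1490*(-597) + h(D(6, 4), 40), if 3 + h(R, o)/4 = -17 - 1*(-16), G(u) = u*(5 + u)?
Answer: -889546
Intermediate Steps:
D(a, F) = F + a + a*(5 + a) (D(a, F) = (a*(5 + a) + a) + F = (a + a*(5 + a)) + F = F + a + a*(5 + a))
h(R, o) = -16 (h(R, o) = -12 + 4*(-17 - 1*(-16)) = -12 + 4*(-17 + 16) = -12 + 4*(-1) = -12 - 4 = -16)
1490*(-597) + h(D(6, 4), 40) = 1490*(-597) - 16 = -889530 - 16 = -889546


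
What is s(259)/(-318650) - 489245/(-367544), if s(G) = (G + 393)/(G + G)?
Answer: 20188720633203/15166767480200 ≈ 1.3311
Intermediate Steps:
s(G) = (393 + G)/(2*G) (s(G) = (393 + G)/((2*G)) = (393 + G)*(1/(2*G)) = (393 + G)/(2*G))
s(259)/(-318650) - 489245/(-367544) = ((½)*(393 + 259)/259)/(-318650) - 489245/(-367544) = ((½)*(1/259)*652)*(-1/318650) - 489245*(-1/367544) = (326/259)*(-1/318650) + 489245/367544 = -163/41265175 + 489245/367544 = 20188720633203/15166767480200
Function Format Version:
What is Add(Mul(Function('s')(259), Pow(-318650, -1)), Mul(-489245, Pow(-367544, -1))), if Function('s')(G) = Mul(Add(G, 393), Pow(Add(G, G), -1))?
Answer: Rational(20188720633203, 15166767480200) ≈ 1.3311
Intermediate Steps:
Function('s')(G) = Mul(Rational(1, 2), Pow(G, -1), Add(393, G)) (Function('s')(G) = Mul(Add(393, G), Pow(Mul(2, G), -1)) = Mul(Add(393, G), Mul(Rational(1, 2), Pow(G, -1))) = Mul(Rational(1, 2), Pow(G, -1), Add(393, G)))
Add(Mul(Function('s')(259), Pow(-318650, -1)), Mul(-489245, Pow(-367544, -1))) = Add(Mul(Mul(Rational(1, 2), Pow(259, -1), Add(393, 259)), Pow(-318650, -1)), Mul(-489245, Pow(-367544, -1))) = Add(Mul(Mul(Rational(1, 2), Rational(1, 259), 652), Rational(-1, 318650)), Mul(-489245, Rational(-1, 367544))) = Add(Mul(Rational(326, 259), Rational(-1, 318650)), Rational(489245, 367544)) = Add(Rational(-163, 41265175), Rational(489245, 367544)) = Rational(20188720633203, 15166767480200)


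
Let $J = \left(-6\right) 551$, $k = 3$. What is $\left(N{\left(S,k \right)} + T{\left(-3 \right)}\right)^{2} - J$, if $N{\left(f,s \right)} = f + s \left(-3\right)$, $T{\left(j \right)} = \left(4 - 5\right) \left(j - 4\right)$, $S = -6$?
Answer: $3370$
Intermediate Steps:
$T{\left(j \right)} = 4 - j$ ($T{\left(j \right)} = - (-4 + j) = 4 - j$)
$N{\left(f,s \right)} = f - 3 s$
$J = -3306$
$\left(N{\left(S,k \right)} + T{\left(-3 \right)}\right)^{2} - J = \left(\left(-6 - 9\right) + \left(4 - -3\right)\right)^{2} - -3306 = \left(\left(-6 - 9\right) + \left(4 + 3\right)\right)^{2} + 3306 = \left(-15 + 7\right)^{2} + 3306 = \left(-8\right)^{2} + 3306 = 64 + 3306 = 3370$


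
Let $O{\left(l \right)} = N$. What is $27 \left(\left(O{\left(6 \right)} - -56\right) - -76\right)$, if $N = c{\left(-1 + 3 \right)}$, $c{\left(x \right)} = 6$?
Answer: $3726$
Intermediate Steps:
$N = 6$
$O{\left(l \right)} = 6$
$27 \left(\left(O{\left(6 \right)} - -56\right) - -76\right) = 27 \left(\left(6 - -56\right) - -76\right) = 27 \left(\left(6 + 56\right) + 76\right) = 27 \left(62 + 76\right) = 27 \cdot 138 = 3726$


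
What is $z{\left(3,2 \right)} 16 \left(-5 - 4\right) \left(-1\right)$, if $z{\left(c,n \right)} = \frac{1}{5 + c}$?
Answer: $18$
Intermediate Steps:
$z{\left(3,2 \right)} 16 \left(-5 - 4\right) \left(-1\right) = \frac{1}{5 + 3} \cdot 16 \left(-5 - 4\right) \left(-1\right) = \frac{1}{8} \cdot 16 \left(\left(-9\right) \left(-1\right)\right) = \frac{1}{8} \cdot 16 \cdot 9 = 2 \cdot 9 = 18$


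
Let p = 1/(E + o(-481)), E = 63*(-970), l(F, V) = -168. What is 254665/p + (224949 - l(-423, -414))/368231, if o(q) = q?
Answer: -5775729752930348/368231 ≈ -1.5685e+10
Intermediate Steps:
E = -61110
p = -1/61591 (p = 1/(-61110 - 481) = 1/(-61591) = -1/61591 ≈ -1.6236e-5)
254665/p + (224949 - l(-423, -414))/368231 = 254665/(-1/61591) + (224949 - 1*(-168))/368231 = 254665*(-61591) + (224949 + 168)*(1/368231) = -15685072015 + 225117*(1/368231) = -15685072015 + 225117/368231 = -5775729752930348/368231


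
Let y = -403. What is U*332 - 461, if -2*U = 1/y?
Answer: -185617/403 ≈ -460.59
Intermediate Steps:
U = 1/806 (U = -½/(-403) = -½*(-1/403) = 1/806 ≈ 0.0012407)
U*332 - 461 = (1/806)*332 - 461 = 166/403 - 461 = -185617/403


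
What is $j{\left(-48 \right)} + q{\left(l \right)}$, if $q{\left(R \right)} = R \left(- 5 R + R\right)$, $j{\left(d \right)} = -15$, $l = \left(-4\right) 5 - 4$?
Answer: $-2319$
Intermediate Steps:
$l = -24$ ($l = -20 - 4 = -24$)
$q{\left(R \right)} = - 4 R^{2}$ ($q{\left(R \right)} = R \left(- 4 R\right) = - 4 R^{2}$)
$j{\left(-48 \right)} + q{\left(l \right)} = -15 - 4 \left(-24\right)^{2} = -15 - 2304 = -2319$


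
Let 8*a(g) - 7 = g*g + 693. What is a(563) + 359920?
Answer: 3197029/8 ≈ 3.9963e+5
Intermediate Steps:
a(g) = 175/2 + g²/8 (a(g) = 7/8 + (g*g + 693)/8 = 7/8 + (g² + 693)/8 = 7/8 + (693 + g²)/8 = 7/8 + (693/8 + g²/8) = 175/2 + g²/8)
a(563) + 359920 = (175/2 + (⅛)*563²) + 359920 = (175/2 + (⅛)*316969) + 359920 = (175/2 + 316969/8) + 359920 = 317669/8 + 359920 = 3197029/8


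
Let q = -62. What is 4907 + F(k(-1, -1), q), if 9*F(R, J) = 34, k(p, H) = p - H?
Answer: 44197/9 ≈ 4910.8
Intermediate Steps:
F(R, J) = 34/9 (F(R, J) = (⅑)*34 = 34/9)
4907 + F(k(-1, -1), q) = 4907 + 34/9 = 44197/9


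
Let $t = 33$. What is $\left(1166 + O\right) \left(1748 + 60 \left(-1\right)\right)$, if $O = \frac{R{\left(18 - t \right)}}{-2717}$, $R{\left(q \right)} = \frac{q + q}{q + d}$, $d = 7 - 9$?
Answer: $\frac{90909508672}{46189} \approx 1.9682 \cdot 10^{6}$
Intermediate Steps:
$d = -2$
$R{\left(q \right)} = \frac{2 q}{-2 + q}$ ($R{\left(q \right)} = \frac{q + q}{q - 2} = \frac{2 q}{-2 + q}$)
$O = - \frac{30}{46189}$ ($O = \frac{2 \left(18 - 33\right) \frac{1}{-2 + \left(18 - 33\right)}}{-2717} = \frac{2 \left(18 - 33\right)}{-2 + \left(18 - 33\right)} \left(- \frac{1}{2717}\right) = 2 \left(-15\right) \frac{1}{-2 - 15} \left(- \frac{1}{2717}\right) = 2 \left(-15\right) \frac{1}{-17} \left(- \frac{1}{2717}\right) = 2 \left(-15\right) \left(- \frac{1}{17}\right) \left(- \frac{1}{2717}\right) = \frac{30}{17} \left(- \frac{1}{2717}\right) = - \frac{30}{46189} \approx -0.00064951$)
$\left(1166 + O\right) \left(1748 + 60 \left(-1\right)\right) = \left(1166 - \frac{30}{46189}\right) \left(1748 + 60 \left(-1\right)\right) = \frac{53856344 \left(1748 - 60\right)}{46189} = \frac{53856344}{46189} \cdot 1688 = \frac{90909508672}{46189}$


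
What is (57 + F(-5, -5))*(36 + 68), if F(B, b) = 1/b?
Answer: 29536/5 ≈ 5907.2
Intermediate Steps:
(57 + F(-5, -5))*(36 + 68) = (57 + 1/(-5))*(36 + 68) = (57 - ⅕)*104 = (284/5)*104 = 29536/5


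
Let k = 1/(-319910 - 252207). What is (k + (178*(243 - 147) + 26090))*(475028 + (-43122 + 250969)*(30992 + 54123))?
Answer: 62432519265035381175/81731 ≈ 7.6388e+14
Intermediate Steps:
k = -1/572117 (k = 1/(-572117) = -1/572117 ≈ -1.7479e-6)
(k + (178*(243 - 147) + 26090))*(475028 + (-43122 + 250969)*(30992 + 54123)) = (-1/572117 + (178*(243 - 147) + 26090))*(475028 + (-43122 + 250969)*(30992 + 54123)) = (-1/572117 + (178*96 + 26090))*(475028 + 207847*85115) = (-1/572117 + (17088 + 26090))*(475028 + 17690897405) = (-1/572117 + 43178)*17691372433 = (24702867825/572117)*17691372433 = 62432519265035381175/81731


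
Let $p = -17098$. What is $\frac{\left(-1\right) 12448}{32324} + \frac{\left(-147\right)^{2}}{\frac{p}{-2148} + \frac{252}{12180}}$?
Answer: $\frac{27190067617546}{10043284987} \approx 2707.3$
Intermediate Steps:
$\frac{\left(-1\right) 12448}{32324} + \frac{\left(-147\right)^{2}}{\frac{p}{-2148} + \frac{252}{12180}} = \frac{\left(-1\right) 12448}{32324} + \frac{\left(-147\right)^{2}}{- \frac{17098}{-2148} + \frac{252}{12180}} = \left(-12448\right) \frac{1}{32324} + \frac{21609}{\left(-17098\right) \left(- \frac{1}{2148}\right) + 252 \cdot \frac{1}{12180}} = - \frac{3112}{8081} + \frac{21609}{\frac{8549}{1074} + \frac{3}{145}} = - \frac{3112}{8081} + \frac{21609}{\frac{1242827}{155730}} = - \frac{3112}{8081} + 21609 \cdot \frac{155730}{1242827} = - \frac{3112}{8081} + \frac{3365169570}{1242827} = \frac{27190067617546}{10043284987}$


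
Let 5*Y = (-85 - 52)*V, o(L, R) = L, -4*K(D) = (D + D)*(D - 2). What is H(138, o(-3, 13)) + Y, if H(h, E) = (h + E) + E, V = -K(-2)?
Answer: 112/5 ≈ 22.400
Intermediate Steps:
K(D) = -D*(-2 + D)/2 (K(D) = -(D + D)*(D - 2)/4 = -2*D*(-2 + D)/4 = -D*(-2 + D)/2)
V = 4 (V = -(-2)*(2 - 1*(-2))/2 = -(-2)*(2 + 2)/2 = -(-2)*4/2 = -1*(-4) = 4)
H(h, E) = h + 2*E (H(h, E) = (E + h) + E = h + 2*E)
Y = -548/5 (Y = ((-85 - 52)*4)/5 = (-137*4)/5 = (1/5)*(-548) = -548/5 ≈ -109.60)
H(138, o(-3, 13)) + Y = (138 + 2*(-3)) - 548/5 = (138 - 6) - 548/5 = 132 - 548/5 = 112/5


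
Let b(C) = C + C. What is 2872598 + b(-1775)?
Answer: 2869048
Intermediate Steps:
b(C) = 2*C
2872598 + b(-1775) = 2872598 + 2*(-1775) = 2872598 - 3550 = 2869048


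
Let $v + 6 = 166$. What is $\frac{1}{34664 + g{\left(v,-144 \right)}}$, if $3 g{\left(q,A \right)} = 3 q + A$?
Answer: $\frac{1}{34776} \approx 2.8755 \cdot 10^{-5}$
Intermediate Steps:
$v = 160$ ($v = -6 + 166 = 160$)
$g{\left(q,A \right)} = q + \frac{A}{3}$ ($g{\left(q,A \right)} = \frac{3 q + A}{3} = \frac{A + 3 q}{3} = q + \frac{A}{3}$)
$\frac{1}{34664 + g{\left(v,-144 \right)}} = \frac{1}{34664 + \left(160 + \frac{1}{3} \left(-144\right)\right)} = \frac{1}{34664 + \left(160 - 48\right)} = \frac{1}{34664 + 112} = \frac{1}{34776}$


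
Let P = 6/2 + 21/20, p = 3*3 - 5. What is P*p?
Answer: 81/5 ≈ 16.200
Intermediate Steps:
p = 4 (p = 9 - 5 = 4)
P = 81/20 (P = 6*(1/2) + 21*(1/20) = 3 + 21/20 = 81/20 ≈ 4.0500)
P*p = (81/20)*4 = 81/5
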